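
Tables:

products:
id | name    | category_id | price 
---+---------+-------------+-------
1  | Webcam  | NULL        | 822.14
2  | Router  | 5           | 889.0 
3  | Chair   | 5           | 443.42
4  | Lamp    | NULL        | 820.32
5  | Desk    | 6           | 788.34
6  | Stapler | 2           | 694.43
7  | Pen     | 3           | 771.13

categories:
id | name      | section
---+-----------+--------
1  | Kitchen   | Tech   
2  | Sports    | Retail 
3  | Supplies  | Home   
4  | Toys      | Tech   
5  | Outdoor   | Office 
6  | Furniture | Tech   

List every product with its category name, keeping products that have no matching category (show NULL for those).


LEFT JOIN keeps every row from products (the left table); where category_id has no match in categories, the category columns become NULL. Walk through each product:
  - product 1 (Webcam): category_id=NULL, no match -> kept with NULL
  - product 2 (Router): category_id=5 -> matches Outdoor
  - product 3 (Chair): category_id=5 -> matches Outdoor
  - product 4 (Lamp): category_id=NULL, no match -> kept with NULL
  - product 5 (Desk): category_id=6 -> matches Furniture
  - product 6 (Stapler): category_id=2 -> matches Sports
  - product 7 (Pen): category_id=3 -> matches Supplies
All 7 rows appear; 2 have NULL category.

SQL:
SELECT a.name, b.name AS category
FROM products a
LEFT JOIN categories b ON a.category_id = b.id

Result:
name    | category 
--------+----------
Webcam  | NULL     
Router  | Outdoor  
Chair   | Outdoor  
Lamp    | NULL     
Desk    | Furniture
Stapler | Sports   
Pen     | Supplies 


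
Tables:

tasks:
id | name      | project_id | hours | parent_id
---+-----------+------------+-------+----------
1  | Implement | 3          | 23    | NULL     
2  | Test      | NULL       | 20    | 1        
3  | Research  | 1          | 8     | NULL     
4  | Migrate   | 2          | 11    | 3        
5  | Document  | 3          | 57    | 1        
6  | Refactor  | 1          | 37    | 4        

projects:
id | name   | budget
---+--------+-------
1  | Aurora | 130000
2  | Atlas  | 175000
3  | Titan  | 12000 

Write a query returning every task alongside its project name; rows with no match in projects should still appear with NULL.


LEFT JOIN keeps every row from tasks (the left table); where project_id has no match in projects, the project columns become NULL. Walk through each task:
  - task 1 (Implement): project_id=3 -> matches Titan
  - task 2 (Test): project_id=NULL, no match -> kept with NULL
  - task 3 (Research): project_id=1 -> matches Aurora
  - task 4 (Migrate): project_id=2 -> matches Atlas
  - task 5 (Document): project_id=3 -> matches Titan
  - task 6 (Refactor): project_id=1 -> matches Aurora
All 6 rows appear; 1 has NULL project.

SQL:
SELECT a.name, b.name AS project
FROM tasks a
LEFT JOIN projects b ON a.project_id = b.id

Result:
name      | project
----------+--------
Implement | Titan  
Test      | NULL   
Research  | Aurora 
Migrate   | Atlas  
Document  | Titan  
Refactor  | Aurora 


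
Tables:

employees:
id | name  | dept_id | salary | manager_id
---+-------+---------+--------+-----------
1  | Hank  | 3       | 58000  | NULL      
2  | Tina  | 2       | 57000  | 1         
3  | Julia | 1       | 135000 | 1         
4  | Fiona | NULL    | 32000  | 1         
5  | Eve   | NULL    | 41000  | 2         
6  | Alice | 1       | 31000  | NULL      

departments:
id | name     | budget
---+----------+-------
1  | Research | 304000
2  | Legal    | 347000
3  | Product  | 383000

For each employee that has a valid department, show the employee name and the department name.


INNER JOIN keeps only employees rows whose dept_id matches an id in departments. Walk through each employee:
  - employee 1 (Hank): dept_id=3 -> matches Product
  - employee 2 (Tina): dept_id=2 -> matches Legal
  - employee 3 (Julia): dept_id=1 -> matches Research
  - employee 4 (Fiona): dept_id=NULL, no match -> dropped
  - employee 5 (Eve): dept_id=NULL, no match -> dropped
  - employee 6 (Alice): dept_id=1 -> matches Research
So 2 of 6 rows are dropped.

SQL:
SELECT a.name, b.name AS department
FROM employees a
INNER JOIN departments b ON a.dept_id = b.id

Result:
name  | department
------+-----------
Hank  | Product   
Tina  | Legal     
Julia | Research  
Alice | Research  


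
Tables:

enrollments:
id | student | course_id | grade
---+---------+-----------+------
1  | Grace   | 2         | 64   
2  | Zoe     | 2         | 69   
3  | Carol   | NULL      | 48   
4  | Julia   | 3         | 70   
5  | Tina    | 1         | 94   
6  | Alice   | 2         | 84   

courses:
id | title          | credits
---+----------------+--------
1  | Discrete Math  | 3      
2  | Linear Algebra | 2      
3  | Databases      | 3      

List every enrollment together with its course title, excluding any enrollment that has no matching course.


INNER JOIN keeps only enrollments rows whose course_id matches an id in courses. Walk through each enrollment:
  - enrollment 1 (Grace): course_id=2 -> matches Linear Algebra
  - enrollment 2 (Zoe): course_id=2 -> matches Linear Algebra
  - enrollment 3 (Carol): course_id=NULL, no match -> dropped
  - enrollment 4 (Julia): course_id=3 -> matches Databases
  - enrollment 5 (Tina): course_id=1 -> matches Discrete Math
  - enrollment 6 (Alice): course_id=2 -> matches Linear Algebra
So 1 of 6 rows is dropped.

SQL:
SELECT a.student, b.title AS course
FROM enrollments a
INNER JOIN courses b ON a.course_id = b.id

Result:
student | course        
--------+---------------
Grace   | Linear Algebra
Zoe     | Linear Algebra
Julia   | Databases     
Tina    | Discrete Math 
Alice   | Linear Algebra


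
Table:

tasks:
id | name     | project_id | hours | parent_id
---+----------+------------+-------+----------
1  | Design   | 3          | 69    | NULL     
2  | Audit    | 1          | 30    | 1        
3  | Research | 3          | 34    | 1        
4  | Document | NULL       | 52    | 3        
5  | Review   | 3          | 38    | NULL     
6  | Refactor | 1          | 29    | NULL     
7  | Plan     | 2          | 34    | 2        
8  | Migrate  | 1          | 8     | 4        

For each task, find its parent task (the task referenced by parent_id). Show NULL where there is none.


This is a self-join: tasks is joined to a second copy of itself, matching each row's parent_id to another row's id. Use LEFT JOIN so rows with parent_id=NULL are kept.
  - task 1 (Design): parent_id=NULL -> NULL
  - task 2 (Audit): parent_id=1 -> Design
  - task 3 (Research): parent_id=1 -> Design
  - task 4 (Document): parent_id=3 -> Research
  - task 5 (Review): parent_id=NULL -> NULL
  - task 6 (Refactor): parent_id=NULL -> NULL
  - task 7 (Plan): parent_id=2 -> Audit
  - task 8 (Migrate): parent_id=4 -> Document

SQL:
SELECT a.name AS item, b.name AS parent
FROM tasks a
LEFT JOIN tasks b ON a.parent_id = b.id

Result:
item     | parent  
---------+---------
Design   | NULL    
Audit    | Design  
Research | Design  
Document | Research
Review   | NULL    
Refactor | NULL    
Plan     | Audit   
Migrate  | Document


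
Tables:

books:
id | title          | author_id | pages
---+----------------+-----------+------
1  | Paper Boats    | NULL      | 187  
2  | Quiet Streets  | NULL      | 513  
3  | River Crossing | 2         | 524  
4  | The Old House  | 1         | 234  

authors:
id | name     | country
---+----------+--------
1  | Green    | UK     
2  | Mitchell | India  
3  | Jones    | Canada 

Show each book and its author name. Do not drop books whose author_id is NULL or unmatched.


LEFT JOIN keeps every row from books (the left table); where author_id has no match in authors, the author columns become NULL. Walk through each book:
  - book 1 (Paper Boats): author_id=NULL, no match -> kept with NULL
  - book 2 (Quiet Streets): author_id=NULL, no match -> kept with NULL
  - book 3 (River Crossing): author_id=2 -> matches Mitchell
  - book 4 (The Old House): author_id=1 -> matches Green
All 4 rows appear; 2 have NULL author.

SQL:
SELECT a.title, b.name AS author
FROM books a
LEFT JOIN authors b ON a.author_id = b.id

Result:
title          | author  
---------------+---------
Paper Boats    | NULL    
Quiet Streets  | NULL    
River Crossing | Mitchell
The Old House  | Green   


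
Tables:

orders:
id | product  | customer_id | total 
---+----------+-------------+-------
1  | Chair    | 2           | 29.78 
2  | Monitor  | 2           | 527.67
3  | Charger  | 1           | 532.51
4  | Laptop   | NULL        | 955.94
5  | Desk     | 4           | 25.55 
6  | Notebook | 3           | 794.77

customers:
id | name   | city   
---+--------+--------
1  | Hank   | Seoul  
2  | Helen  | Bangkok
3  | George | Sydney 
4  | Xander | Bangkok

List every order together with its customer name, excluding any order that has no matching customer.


INNER JOIN keeps only orders rows whose customer_id matches an id in customers. Walk through each order:
  - order 1 (Chair): customer_id=2 -> matches Helen
  - order 2 (Monitor): customer_id=2 -> matches Helen
  - order 3 (Charger): customer_id=1 -> matches Hank
  - order 4 (Laptop): customer_id=NULL, no match -> dropped
  - order 5 (Desk): customer_id=4 -> matches Xander
  - order 6 (Notebook): customer_id=3 -> matches George
So 1 of 6 rows is dropped.

SQL:
SELECT a.product, b.name AS customer
FROM orders a
INNER JOIN customers b ON a.customer_id = b.id

Result:
product  | customer
---------+---------
Chair    | Helen   
Monitor  | Helen   
Charger  | Hank    
Desk     | Xander  
Notebook | George  


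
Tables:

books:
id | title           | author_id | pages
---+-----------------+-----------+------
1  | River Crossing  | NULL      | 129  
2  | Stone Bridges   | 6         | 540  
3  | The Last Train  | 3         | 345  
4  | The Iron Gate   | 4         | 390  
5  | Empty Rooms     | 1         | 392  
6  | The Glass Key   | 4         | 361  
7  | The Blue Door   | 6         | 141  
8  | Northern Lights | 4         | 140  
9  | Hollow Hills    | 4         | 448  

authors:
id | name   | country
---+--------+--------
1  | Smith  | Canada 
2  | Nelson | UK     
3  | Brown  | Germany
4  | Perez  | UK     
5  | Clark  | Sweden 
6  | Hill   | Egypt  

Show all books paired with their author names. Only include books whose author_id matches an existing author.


INNER JOIN keeps only books rows whose author_id matches an id in authors. Walk through each book:
  - book 1 (River Crossing): author_id=NULL, no match -> dropped
  - book 2 (Stone Bridges): author_id=6 -> matches Hill
  - book 3 (The Last Train): author_id=3 -> matches Brown
  - book 4 (The Iron Gate): author_id=4 -> matches Perez
  - book 5 (Empty Rooms): author_id=1 -> matches Smith
  - book 6 (The Glass Key): author_id=4 -> matches Perez
  - book 7 (The Blue Door): author_id=6 -> matches Hill
  - book 8 (Northern Lights): author_id=4 -> matches Perez
  - book 9 (Hollow Hills): author_id=4 -> matches Perez
So 1 of 9 rows is dropped.

SQL:
SELECT a.title, b.name AS author
FROM books a
INNER JOIN authors b ON a.author_id = b.id

Result:
title           | author
----------------+-------
Stone Bridges   | Hill  
The Last Train  | Brown 
The Iron Gate   | Perez 
Empty Rooms     | Smith 
The Glass Key   | Perez 
The Blue Door   | Hill  
Northern Lights | Perez 
Hollow Hills    | Perez 


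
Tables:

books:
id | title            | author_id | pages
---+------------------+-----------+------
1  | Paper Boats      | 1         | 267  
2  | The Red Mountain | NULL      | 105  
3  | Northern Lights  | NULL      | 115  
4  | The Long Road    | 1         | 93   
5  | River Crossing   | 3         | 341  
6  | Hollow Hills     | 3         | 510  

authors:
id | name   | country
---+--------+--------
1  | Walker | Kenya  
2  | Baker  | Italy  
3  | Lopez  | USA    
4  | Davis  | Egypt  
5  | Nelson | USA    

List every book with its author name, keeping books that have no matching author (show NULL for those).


LEFT JOIN keeps every row from books (the left table); where author_id has no match in authors, the author columns become NULL. Walk through each book:
  - book 1 (Paper Boats): author_id=1 -> matches Walker
  - book 2 (The Red Mountain): author_id=NULL, no match -> kept with NULL
  - book 3 (Northern Lights): author_id=NULL, no match -> kept with NULL
  - book 4 (The Long Road): author_id=1 -> matches Walker
  - book 5 (River Crossing): author_id=3 -> matches Lopez
  - book 6 (Hollow Hills): author_id=3 -> matches Lopez
All 6 rows appear; 2 have NULL author.

SQL:
SELECT a.title, b.name AS author
FROM books a
LEFT JOIN authors b ON a.author_id = b.id

Result:
title            | author
-----------------+-------
Paper Boats      | Walker
The Red Mountain | NULL  
Northern Lights  | NULL  
The Long Road    | Walker
River Crossing   | Lopez 
Hollow Hills     | Lopez 


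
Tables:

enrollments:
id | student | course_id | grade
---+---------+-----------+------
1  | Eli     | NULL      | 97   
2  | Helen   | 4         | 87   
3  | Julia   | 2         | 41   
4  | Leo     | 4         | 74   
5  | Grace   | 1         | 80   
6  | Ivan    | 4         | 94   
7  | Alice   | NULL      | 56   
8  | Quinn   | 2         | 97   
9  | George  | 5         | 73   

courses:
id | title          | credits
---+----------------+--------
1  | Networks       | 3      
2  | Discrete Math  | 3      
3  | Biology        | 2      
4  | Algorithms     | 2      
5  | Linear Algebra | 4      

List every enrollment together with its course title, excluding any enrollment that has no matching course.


INNER JOIN keeps only enrollments rows whose course_id matches an id in courses. Walk through each enrollment:
  - enrollment 1 (Eli): course_id=NULL, no match -> dropped
  - enrollment 2 (Helen): course_id=4 -> matches Algorithms
  - enrollment 3 (Julia): course_id=2 -> matches Discrete Math
  - enrollment 4 (Leo): course_id=4 -> matches Algorithms
  - enrollment 5 (Grace): course_id=1 -> matches Networks
  - enrollment 6 (Ivan): course_id=4 -> matches Algorithms
  - enrollment 7 (Alice): course_id=NULL, no match -> dropped
  - enrollment 8 (Quinn): course_id=2 -> matches Discrete Math
  - enrollment 9 (George): course_id=5 -> matches Linear Algebra
So 2 of 9 rows are dropped.

SQL:
SELECT a.student, b.title AS course
FROM enrollments a
INNER JOIN courses b ON a.course_id = b.id

Result:
student | course        
--------+---------------
Helen   | Algorithms    
Julia   | Discrete Math 
Leo     | Algorithms    
Grace   | Networks      
Ivan    | Algorithms    
Quinn   | Discrete Math 
George  | Linear Algebra


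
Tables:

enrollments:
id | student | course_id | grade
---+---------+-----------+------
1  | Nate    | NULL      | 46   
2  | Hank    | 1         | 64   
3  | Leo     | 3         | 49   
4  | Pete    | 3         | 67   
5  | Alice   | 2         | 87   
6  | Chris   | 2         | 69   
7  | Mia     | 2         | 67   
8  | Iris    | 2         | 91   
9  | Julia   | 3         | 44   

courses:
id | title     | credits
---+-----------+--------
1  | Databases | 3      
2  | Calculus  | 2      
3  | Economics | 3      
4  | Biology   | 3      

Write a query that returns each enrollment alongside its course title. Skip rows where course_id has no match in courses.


INNER JOIN keeps only enrollments rows whose course_id matches an id in courses. Walk through each enrollment:
  - enrollment 1 (Nate): course_id=NULL, no match -> dropped
  - enrollment 2 (Hank): course_id=1 -> matches Databases
  - enrollment 3 (Leo): course_id=3 -> matches Economics
  - enrollment 4 (Pete): course_id=3 -> matches Economics
  - enrollment 5 (Alice): course_id=2 -> matches Calculus
  - enrollment 6 (Chris): course_id=2 -> matches Calculus
  - enrollment 7 (Mia): course_id=2 -> matches Calculus
  - enrollment 8 (Iris): course_id=2 -> matches Calculus
  - enrollment 9 (Julia): course_id=3 -> matches Economics
So 1 of 9 rows is dropped.

SQL:
SELECT a.student, b.title AS course
FROM enrollments a
INNER JOIN courses b ON a.course_id = b.id

Result:
student | course   
--------+----------
Hank    | Databases
Leo     | Economics
Pete    | Economics
Alice   | Calculus 
Chris   | Calculus 
Mia     | Calculus 
Iris    | Calculus 
Julia   | Economics


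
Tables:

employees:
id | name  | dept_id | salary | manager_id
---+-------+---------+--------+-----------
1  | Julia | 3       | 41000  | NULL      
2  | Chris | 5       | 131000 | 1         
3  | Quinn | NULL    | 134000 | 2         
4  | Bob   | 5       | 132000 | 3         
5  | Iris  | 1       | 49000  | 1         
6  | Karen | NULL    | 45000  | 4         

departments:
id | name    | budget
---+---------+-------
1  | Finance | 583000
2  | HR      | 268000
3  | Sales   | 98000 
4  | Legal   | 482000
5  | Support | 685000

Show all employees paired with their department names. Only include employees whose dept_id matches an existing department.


INNER JOIN keeps only employees rows whose dept_id matches an id in departments. Walk through each employee:
  - employee 1 (Julia): dept_id=3 -> matches Sales
  - employee 2 (Chris): dept_id=5 -> matches Support
  - employee 3 (Quinn): dept_id=NULL, no match -> dropped
  - employee 4 (Bob): dept_id=5 -> matches Support
  - employee 5 (Iris): dept_id=1 -> matches Finance
  - employee 6 (Karen): dept_id=NULL, no match -> dropped
So 2 of 6 rows are dropped.

SQL:
SELECT a.name, b.name AS department
FROM employees a
INNER JOIN departments b ON a.dept_id = b.id

Result:
name  | department
------+-----------
Julia | Sales     
Chris | Support   
Bob   | Support   
Iris  | Finance   


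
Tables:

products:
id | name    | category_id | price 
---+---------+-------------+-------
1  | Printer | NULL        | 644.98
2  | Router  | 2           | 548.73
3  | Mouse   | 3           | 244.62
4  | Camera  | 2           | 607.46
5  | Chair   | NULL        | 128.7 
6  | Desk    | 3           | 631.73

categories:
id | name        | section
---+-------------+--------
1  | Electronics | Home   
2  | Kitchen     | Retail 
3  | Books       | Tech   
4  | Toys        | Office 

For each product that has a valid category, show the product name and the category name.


INNER JOIN keeps only products rows whose category_id matches an id in categories. Walk through each product:
  - product 1 (Printer): category_id=NULL, no match -> dropped
  - product 2 (Router): category_id=2 -> matches Kitchen
  - product 3 (Mouse): category_id=3 -> matches Books
  - product 4 (Camera): category_id=2 -> matches Kitchen
  - product 5 (Chair): category_id=NULL, no match -> dropped
  - product 6 (Desk): category_id=3 -> matches Books
So 2 of 6 rows are dropped.

SQL:
SELECT a.name, b.name AS category
FROM products a
INNER JOIN categories b ON a.category_id = b.id

Result:
name   | category
-------+---------
Router | Kitchen 
Mouse  | Books   
Camera | Kitchen 
Desk   | Books   


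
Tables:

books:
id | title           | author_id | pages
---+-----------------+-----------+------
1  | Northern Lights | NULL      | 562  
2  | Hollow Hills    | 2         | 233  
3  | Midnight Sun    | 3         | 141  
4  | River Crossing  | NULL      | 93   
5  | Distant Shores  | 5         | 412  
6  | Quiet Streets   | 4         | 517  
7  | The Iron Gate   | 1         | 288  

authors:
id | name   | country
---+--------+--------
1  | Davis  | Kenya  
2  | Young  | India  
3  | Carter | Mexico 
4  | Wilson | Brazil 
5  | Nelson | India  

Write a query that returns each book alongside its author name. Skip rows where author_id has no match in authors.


INNER JOIN keeps only books rows whose author_id matches an id in authors. Walk through each book:
  - book 1 (Northern Lights): author_id=NULL, no match -> dropped
  - book 2 (Hollow Hills): author_id=2 -> matches Young
  - book 3 (Midnight Sun): author_id=3 -> matches Carter
  - book 4 (River Crossing): author_id=NULL, no match -> dropped
  - book 5 (Distant Shores): author_id=5 -> matches Nelson
  - book 6 (Quiet Streets): author_id=4 -> matches Wilson
  - book 7 (The Iron Gate): author_id=1 -> matches Davis
So 2 of 7 rows are dropped.

SQL:
SELECT a.title, b.name AS author
FROM books a
INNER JOIN authors b ON a.author_id = b.id

Result:
title          | author
---------------+-------
Hollow Hills   | Young 
Midnight Sun   | Carter
Distant Shores | Nelson
Quiet Streets  | Wilson
The Iron Gate  | Davis 


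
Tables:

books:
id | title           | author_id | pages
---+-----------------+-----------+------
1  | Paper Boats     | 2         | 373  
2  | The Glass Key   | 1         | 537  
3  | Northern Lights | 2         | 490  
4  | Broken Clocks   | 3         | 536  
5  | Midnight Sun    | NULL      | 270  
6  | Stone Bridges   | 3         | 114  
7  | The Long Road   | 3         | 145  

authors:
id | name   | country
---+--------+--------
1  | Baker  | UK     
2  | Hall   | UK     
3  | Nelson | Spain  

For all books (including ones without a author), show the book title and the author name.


LEFT JOIN keeps every row from books (the left table); where author_id has no match in authors, the author columns become NULL. Walk through each book:
  - book 1 (Paper Boats): author_id=2 -> matches Hall
  - book 2 (The Glass Key): author_id=1 -> matches Baker
  - book 3 (Northern Lights): author_id=2 -> matches Hall
  - book 4 (Broken Clocks): author_id=3 -> matches Nelson
  - book 5 (Midnight Sun): author_id=NULL, no match -> kept with NULL
  - book 6 (Stone Bridges): author_id=3 -> matches Nelson
  - book 7 (The Long Road): author_id=3 -> matches Nelson
All 7 rows appear; 1 has NULL author.

SQL:
SELECT a.title, b.name AS author
FROM books a
LEFT JOIN authors b ON a.author_id = b.id

Result:
title           | author
----------------+-------
Paper Boats     | Hall  
The Glass Key   | Baker 
Northern Lights | Hall  
Broken Clocks   | Nelson
Midnight Sun    | NULL  
Stone Bridges   | Nelson
The Long Road   | Nelson


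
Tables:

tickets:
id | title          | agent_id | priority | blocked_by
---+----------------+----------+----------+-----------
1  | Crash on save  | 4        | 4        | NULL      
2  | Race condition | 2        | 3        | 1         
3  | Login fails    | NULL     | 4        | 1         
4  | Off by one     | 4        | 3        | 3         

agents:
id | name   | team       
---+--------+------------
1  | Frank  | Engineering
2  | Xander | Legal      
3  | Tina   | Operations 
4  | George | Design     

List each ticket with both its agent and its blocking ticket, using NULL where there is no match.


Two LEFT JOINs from the same base table tickets: one to agents via agent_id, one to tickets itself via blocked_by. Both are LEFT so every ticket is preserved.
Match against agents:
  - ticket 1 (Crash on save): agent_id=4 -> matches George
  - ticket 2 (Race condition): agent_id=2 -> matches Xander
  - ticket 3 (Login fails): agent_id=NULL, no match -> kept with NULL
  - ticket 4 (Off by one): agent_id=4 -> matches George
Match against tickets (self):
  - ticket 1 (Crash on save): blocked_by=NULL -> NULL
  - ticket 2 (Race condition): blocked_by=1 -> Crash on save
  - ticket 3 (Login fails): blocked_by=1 -> Crash on save
  - ticket 4 (Off by one): blocked_by=3 -> Login fails

SQL:
SELECT a.title, b.name AS agent, c.title AS blocked_by
FROM tickets a
LEFT JOIN agents b ON a.agent_id = b.id
LEFT JOIN tickets c ON a.blocked_by = c.id

Result:
title          | agent  | blocked_by   
---------------+--------+--------------
Crash on save  | George | NULL         
Race condition | Xander | Crash on save
Login fails    | NULL   | Crash on save
Off by one     | George | Login fails  


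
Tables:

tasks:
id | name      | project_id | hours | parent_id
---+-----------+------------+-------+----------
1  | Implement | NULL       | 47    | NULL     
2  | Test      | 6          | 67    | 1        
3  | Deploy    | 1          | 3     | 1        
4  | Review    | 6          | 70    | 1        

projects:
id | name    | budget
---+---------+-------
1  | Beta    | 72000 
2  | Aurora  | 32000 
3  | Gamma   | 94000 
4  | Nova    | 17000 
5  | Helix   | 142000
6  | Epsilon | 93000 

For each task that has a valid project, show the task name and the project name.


INNER JOIN keeps only tasks rows whose project_id matches an id in projects. Walk through each task:
  - task 1 (Implement): project_id=NULL, no match -> dropped
  - task 2 (Test): project_id=6 -> matches Epsilon
  - task 3 (Deploy): project_id=1 -> matches Beta
  - task 4 (Review): project_id=6 -> matches Epsilon
So 1 of 4 rows is dropped.

SQL:
SELECT a.name, b.name AS project
FROM tasks a
INNER JOIN projects b ON a.project_id = b.id

Result:
name   | project
-------+--------
Test   | Epsilon
Deploy | Beta   
Review | Epsilon


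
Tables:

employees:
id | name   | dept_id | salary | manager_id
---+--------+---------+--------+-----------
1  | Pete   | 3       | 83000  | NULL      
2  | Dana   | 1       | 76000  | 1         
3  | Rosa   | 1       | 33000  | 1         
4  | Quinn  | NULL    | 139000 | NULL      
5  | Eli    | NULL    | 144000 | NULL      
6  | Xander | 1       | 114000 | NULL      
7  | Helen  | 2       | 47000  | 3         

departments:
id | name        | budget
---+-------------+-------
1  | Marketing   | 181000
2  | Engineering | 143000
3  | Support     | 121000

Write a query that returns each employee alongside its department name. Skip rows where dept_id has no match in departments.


INNER JOIN keeps only employees rows whose dept_id matches an id in departments. Walk through each employee:
  - employee 1 (Pete): dept_id=3 -> matches Support
  - employee 2 (Dana): dept_id=1 -> matches Marketing
  - employee 3 (Rosa): dept_id=1 -> matches Marketing
  - employee 4 (Quinn): dept_id=NULL, no match -> dropped
  - employee 5 (Eli): dept_id=NULL, no match -> dropped
  - employee 6 (Xander): dept_id=1 -> matches Marketing
  - employee 7 (Helen): dept_id=2 -> matches Engineering
So 2 of 7 rows are dropped.

SQL:
SELECT a.name, b.name AS department
FROM employees a
INNER JOIN departments b ON a.dept_id = b.id

Result:
name   | department 
-------+------------
Pete   | Support    
Dana   | Marketing  
Rosa   | Marketing  
Xander | Marketing  
Helen  | Engineering


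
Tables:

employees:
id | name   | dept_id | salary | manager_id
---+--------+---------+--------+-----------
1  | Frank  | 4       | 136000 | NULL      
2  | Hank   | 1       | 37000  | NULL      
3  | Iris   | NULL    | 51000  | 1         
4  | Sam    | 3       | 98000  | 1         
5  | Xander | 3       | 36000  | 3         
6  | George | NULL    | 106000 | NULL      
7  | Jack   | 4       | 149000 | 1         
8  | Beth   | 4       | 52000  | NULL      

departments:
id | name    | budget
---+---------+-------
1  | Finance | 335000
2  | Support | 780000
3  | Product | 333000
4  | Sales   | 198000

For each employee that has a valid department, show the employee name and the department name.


INNER JOIN keeps only employees rows whose dept_id matches an id in departments. Walk through each employee:
  - employee 1 (Frank): dept_id=4 -> matches Sales
  - employee 2 (Hank): dept_id=1 -> matches Finance
  - employee 3 (Iris): dept_id=NULL, no match -> dropped
  - employee 4 (Sam): dept_id=3 -> matches Product
  - employee 5 (Xander): dept_id=3 -> matches Product
  - employee 6 (George): dept_id=NULL, no match -> dropped
  - employee 7 (Jack): dept_id=4 -> matches Sales
  - employee 8 (Beth): dept_id=4 -> matches Sales
So 2 of 8 rows are dropped.

SQL:
SELECT a.name, b.name AS department
FROM employees a
INNER JOIN departments b ON a.dept_id = b.id

Result:
name   | department
-------+-----------
Frank  | Sales     
Hank   | Finance   
Sam    | Product   
Xander | Product   
Jack   | Sales     
Beth   | Sales     


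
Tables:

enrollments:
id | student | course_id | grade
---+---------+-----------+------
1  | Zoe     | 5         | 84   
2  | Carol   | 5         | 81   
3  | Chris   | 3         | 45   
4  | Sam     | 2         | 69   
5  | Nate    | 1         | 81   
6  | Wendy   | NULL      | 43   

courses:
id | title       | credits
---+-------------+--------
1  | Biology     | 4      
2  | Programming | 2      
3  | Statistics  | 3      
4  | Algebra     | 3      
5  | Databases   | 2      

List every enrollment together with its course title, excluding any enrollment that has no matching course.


INNER JOIN keeps only enrollments rows whose course_id matches an id in courses. Walk through each enrollment:
  - enrollment 1 (Zoe): course_id=5 -> matches Databases
  - enrollment 2 (Carol): course_id=5 -> matches Databases
  - enrollment 3 (Chris): course_id=3 -> matches Statistics
  - enrollment 4 (Sam): course_id=2 -> matches Programming
  - enrollment 5 (Nate): course_id=1 -> matches Biology
  - enrollment 6 (Wendy): course_id=NULL, no match -> dropped
So 1 of 6 rows is dropped.

SQL:
SELECT a.student, b.title AS course
FROM enrollments a
INNER JOIN courses b ON a.course_id = b.id

Result:
student | course     
--------+------------
Zoe     | Databases  
Carol   | Databases  
Chris   | Statistics 
Sam     | Programming
Nate    | Biology    


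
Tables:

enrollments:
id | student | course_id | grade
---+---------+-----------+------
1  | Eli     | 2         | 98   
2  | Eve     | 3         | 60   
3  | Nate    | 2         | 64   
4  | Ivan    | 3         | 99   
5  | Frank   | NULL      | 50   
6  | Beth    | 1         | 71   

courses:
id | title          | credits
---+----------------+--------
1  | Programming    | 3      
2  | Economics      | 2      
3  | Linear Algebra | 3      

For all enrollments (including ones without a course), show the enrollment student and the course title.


LEFT JOIN keeps every row from enrollments (the left table); where course_id has no match in courses, the course columns become NULL. Walk through each enrollment:
  - enrollment 1 (Eli): course_id=2 -> matches Economics
  - enrollment 2 (Eve): course_id=3 -> matches Linear Algebra
  - enrollment 3 (Nate): course_id=2 -> matches Economics
  - enrollment 4 (Ivan): course_id=3 -> matches Linear Algebra
  - enrollment 5 (Frank): course_id=NULL, no match -> kept with NULL
  - enrollment 6 (Beth): course_id=1 -> matches Programming
All 6 rows appear; 1 has NULL course.

SQL:
SELECT a.student, b.title AS course
FROM enrollments a
LEFT JOIN courses b ON a.course_id = b.id

Result:
student | course        
--------+---------------
Eli     | Economics     
Eve     | Linear Algebra
Nate    | Economics     
Ivan    | Linear Algebra
Frank   | NULL          
Beth    | Programming   


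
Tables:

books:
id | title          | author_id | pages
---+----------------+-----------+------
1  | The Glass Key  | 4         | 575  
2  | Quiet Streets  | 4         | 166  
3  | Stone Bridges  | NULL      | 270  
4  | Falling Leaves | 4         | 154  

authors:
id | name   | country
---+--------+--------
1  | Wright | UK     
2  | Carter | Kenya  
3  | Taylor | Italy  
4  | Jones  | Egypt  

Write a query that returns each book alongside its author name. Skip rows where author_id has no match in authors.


INNER JOIN keeps only books rows whose author_id matches an id in authors. Walk through each book:
  - book 1 (The Glass Key): author_id=4 -> matches Jones
  - book 2 (Quiet Streets): author_id=4 -> matches Jones
  - book 3 (Stone Bridges): author_id=NULL, no match -> dropped
  - book 4 (Falling Leaves): author_id=4 -> matches Jones
So 1 of 4 rows is dropped.

SQL:
SELECT a.title, b.name AS author
FROM books a
INNER JOIN authors b ON a.author_id = b.id

Result:
title          | author
---------------+-------
The Glass Key  | Jones 
Quiet Streets  | Jones 
Falling Leaves | Jones 


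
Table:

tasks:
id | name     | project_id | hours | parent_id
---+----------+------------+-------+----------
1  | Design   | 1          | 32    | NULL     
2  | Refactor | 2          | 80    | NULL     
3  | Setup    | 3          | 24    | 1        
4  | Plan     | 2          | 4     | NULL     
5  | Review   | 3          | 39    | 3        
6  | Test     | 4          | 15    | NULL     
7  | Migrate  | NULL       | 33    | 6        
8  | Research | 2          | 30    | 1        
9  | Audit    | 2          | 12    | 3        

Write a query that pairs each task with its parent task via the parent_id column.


This is a self-join: tasks is joined to a second copy of itself, matching each row's parent_id to another row's id. Use LEFT JOIN so rows with parent_id=NULL are kept.
  - task 1 (Design): parent_id=NULL -> NULL
  - task 2 (Refactor): parent_id=NULL -> NULL
  - task 3 (Setup): parent_id=1 -> Design
  - task 4 (Plan): parent_id=NULL -> NULL
  - task 5 (Review): parent_id=3 -> Setup
  - task 6 (Test): parent_id=NULL -> NULL
  - task 7 (Migrate): parent_id=6 -> Test
  - task 8 (Research): parent_id=1 -> Design
  - task 9 (Audit): parent_id=3 -> Setup

SQL:
SELECT a.name AS item, b.name AS parent
FROM tasks a
LEFT JOIN tasks b ON a.parent_id = b.id

Result:
item     | parent
---------+-------
Design   | NULL  
Refactor | NULL  
Setup    | Design
Plan     | NULL  
Review   | Setup 
Test     | NULL  
Migrate  | Test  
Research | Design
Audit    | Setup 


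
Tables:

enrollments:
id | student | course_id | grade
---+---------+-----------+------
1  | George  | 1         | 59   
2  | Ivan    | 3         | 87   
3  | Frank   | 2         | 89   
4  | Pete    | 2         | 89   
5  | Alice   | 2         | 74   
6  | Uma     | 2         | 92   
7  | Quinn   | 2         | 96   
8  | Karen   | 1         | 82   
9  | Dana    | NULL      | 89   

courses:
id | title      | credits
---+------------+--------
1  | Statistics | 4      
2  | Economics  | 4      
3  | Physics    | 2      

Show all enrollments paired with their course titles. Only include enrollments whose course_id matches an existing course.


INNER JOIN keeps only enrollments rows whose course_id matches an id in courses. Walk through each enrollment:
  - enrollment 1 (George): course_id=1 -> matches Statistics
  - enrollment 2 (Ivan): course_id=3 -> matches Physics
  - enrollment 3 (Frank): course_id=2 -> matches Economics
  - enrollment 4 (Pete): course_id=2 -> matches Economics
  - enrollment 5 (Alice): course_id=2 -> matches Economics
  - enrollment 6 (Uma): course_id=2 -> matches Economics
  - enrollment 7 (Quinn): course_id=2 -> matches Economics
  - enrollment 8 (Karen): course_id=1 -> matches Statistics
  - enrollment 9 (Dana): course_id=NULL, no match -> dropped
So 1 of 9 rows is dropped.

SQL:
SELECT a.student, b.title AS course
FROM enrollments a
INNER JOIN courses b ON a.course_id = b.id

Result:
student | course    
--------+-----------
George  | Statistics
Ivan    | Physics   
Frank   | Economics 
Pete    | Economics 
Alice   | Economics 
Uma     | Economics 
Quinn   | Economics 
Karen   | Statistics


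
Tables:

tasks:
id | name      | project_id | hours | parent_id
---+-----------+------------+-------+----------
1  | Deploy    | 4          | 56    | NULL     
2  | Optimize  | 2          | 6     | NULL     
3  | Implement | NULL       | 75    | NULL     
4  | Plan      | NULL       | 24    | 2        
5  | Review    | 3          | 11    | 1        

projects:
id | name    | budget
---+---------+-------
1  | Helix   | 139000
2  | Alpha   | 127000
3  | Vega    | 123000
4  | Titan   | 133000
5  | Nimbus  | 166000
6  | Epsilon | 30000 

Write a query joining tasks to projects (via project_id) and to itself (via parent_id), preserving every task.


Two LEFT JOINs from the same base table tasks: one to projects via project_id, one to tasks itself via parent_id. Both are LEFT so every task is preserved.
Match against projects:
  - task 1 (Deploy): project_id=4 -> matches Titan
  - task 2 (Optimize): project_id=2 -> matches Alpha
  - task 3 (Implement): project_id=NULL, no match -> kept with NULL
  - task 4 (Plan): project_id=NULL, no match -> kept with NULL
  - task 5 (Review): project_id=3 -> matches Vega
Match against tasks (self):
  - task 1 (Deploy): parent_id=NULL -> NULL
  - task 2 (Optimize): parent_id=NULL -> NULL
  - task 3 (Implement): parent_id=NULL -> NULL
  - task 4 (Plan): parent_id=2 -> Optimize
  - task 5 (Review): parent_id=1 -> Deploy

SQL:
SELECT a.name, b.name AS project, c.name AS parent
FROM tasks a
LEFT JOIN projects b ON a.project_id = b.id
LEFT JOIN tasks c ON a.parent_id = c.id

Result:
name      | project | parent  
----------+---------+---------
Deploy    | Titan   | NULL    
Optimize  | Alpha   | NULL    
Implement | NULL    | NULL    
Plan      | NULL    | Optimize
Review    | Vega    | Deploy  


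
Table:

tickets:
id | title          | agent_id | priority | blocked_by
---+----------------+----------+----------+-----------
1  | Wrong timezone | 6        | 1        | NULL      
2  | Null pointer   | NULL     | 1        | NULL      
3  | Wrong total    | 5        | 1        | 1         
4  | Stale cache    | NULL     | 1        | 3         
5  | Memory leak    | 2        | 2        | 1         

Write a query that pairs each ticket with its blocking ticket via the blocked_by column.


This is a self-join: tickets is joined to a second copy of itself, matching each row's blocked_by to another row's id. Use LEFT JOIN so rows with blocked_by=NULL are kept.
  - ticket 1 (Wrong timezone): blocked_by=NULL -> NULL
  - ticket 2 (Null pointer): blocked_by=NULL -> NULL
  - ticket 3 (Wrong total): blocked_by=1 -> Wrong timezone
  - ticket 4 (Stale cache): blocked_by=3 -> Wrong total
  - ticket 5 (Memory leak): blocked_by=1 -> Wrong timezone

SQL:
SELECT a.title AS item, b.title AS blocked_by
FROM tickets a
LEFT JOIN tickets b ON a.blocked_by = b.id

Result:
item           | blocked_by    
---------------+---------------
Wrong timezone | NULL          
Null pointer   | NULL          
Wrong total    | Wrong timezone
Stale cache    | Wrong total   
Memory leak    | Wrong timezone


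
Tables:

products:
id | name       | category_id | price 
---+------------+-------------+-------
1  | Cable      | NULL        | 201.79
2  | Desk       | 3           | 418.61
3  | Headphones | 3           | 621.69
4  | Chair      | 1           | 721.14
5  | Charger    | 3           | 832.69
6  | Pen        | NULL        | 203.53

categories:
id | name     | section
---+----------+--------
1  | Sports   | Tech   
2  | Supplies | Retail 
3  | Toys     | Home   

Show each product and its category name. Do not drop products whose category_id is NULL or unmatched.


LEFT JOIN keeps every row from products (the left table); where category_id has no match in categories, the category columns become NULL. Walk through each product:
  - product 1 (Cable): category_id=NULL, no match -> kept with NULL
  - product 2 (Desk): category_id=3 -> matches Toys
  - product 3 (Headphones): category_id=3 -> matches Toys
  - product 4 (Chair): category_id=1 -> matches Sports
  - product 5 (Charger): category_id=3 -> matches Toys
  - product 6 (Pen): category_id=NULL, no match -> kept with NULL
All 6 rows appear; 2 have NULL category.

SQL:
SELECT a.name, b.name AS category
FROM products a
LEFT JOIN categories b ON a.category_id = b.id

Result:
name       | category
-----------+---------
Cable      | NULL    
Desk       | Toys    
Headphones | Toys    
Chair      | Sports  
Charger    | Toys    
Pen        | NULL    


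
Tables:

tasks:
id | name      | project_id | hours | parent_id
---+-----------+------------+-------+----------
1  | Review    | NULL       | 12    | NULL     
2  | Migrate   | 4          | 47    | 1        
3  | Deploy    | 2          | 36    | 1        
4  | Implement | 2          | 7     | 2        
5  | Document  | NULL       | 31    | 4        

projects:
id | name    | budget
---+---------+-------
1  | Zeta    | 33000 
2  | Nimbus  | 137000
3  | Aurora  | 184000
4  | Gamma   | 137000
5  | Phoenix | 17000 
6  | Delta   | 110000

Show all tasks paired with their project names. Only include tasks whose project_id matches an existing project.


INNER JOIN keeps only tasks rows whose project_id matches an id in projects. Walk through each task:
  - task 1 (Review): project_id=NULL, no match -> dropped
  - task 2 (Migrate): project_id=4 -> matches Gamma
  - task 3 (Deploy): project_id=2 -> matches Nimbus
  - task 4 (Implement): project_id=2 -> matches Nimbus
  - task 5 (Document): project_id=NULL, no match -> dropped
So 2 of 5 rows are dropped.

SQL:
SELECT a.name, b.name AS project
FROM tasks a
INNER JOIN projects b ON a.project_id = b.id

Result:
name      | project
----------+--------
Migrate   | Gamma  
Deploy    | Nimbus 
Implement | Nimbus 


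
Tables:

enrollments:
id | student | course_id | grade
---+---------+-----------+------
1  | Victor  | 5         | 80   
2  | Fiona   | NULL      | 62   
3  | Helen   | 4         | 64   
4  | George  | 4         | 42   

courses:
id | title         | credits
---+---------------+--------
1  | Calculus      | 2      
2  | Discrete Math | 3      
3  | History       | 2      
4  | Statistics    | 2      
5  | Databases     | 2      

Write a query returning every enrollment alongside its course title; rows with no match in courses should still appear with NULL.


LEFT JOIN keeps every row from enrollments (the left table); where course_id has no match in courses, the course columns become NULL. Walk through each enrollment:
  - enrollment 1 (Victor): course_id=5 -> matches Databases
  - enrollment 2 (Fiona): course_id=NULL, no match -> kept with NULL
  - enrollment 3 (Helen): course_id=4 -> matches Statistics
  - enrollment 4 (George): course_id=4 -> matches Statistics
All 4 rows appear; 1 has NULL course.

SQL:
SELECT a.student, b.title AS course
FROM enrollments a
LEFT JOIN courses b ON a.course_id = b.id

Result:
student | course    
--------+-----------
Victor  | Databases 
Fiona   | NULL      
Helen   | Statistics
George  | Statistics
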